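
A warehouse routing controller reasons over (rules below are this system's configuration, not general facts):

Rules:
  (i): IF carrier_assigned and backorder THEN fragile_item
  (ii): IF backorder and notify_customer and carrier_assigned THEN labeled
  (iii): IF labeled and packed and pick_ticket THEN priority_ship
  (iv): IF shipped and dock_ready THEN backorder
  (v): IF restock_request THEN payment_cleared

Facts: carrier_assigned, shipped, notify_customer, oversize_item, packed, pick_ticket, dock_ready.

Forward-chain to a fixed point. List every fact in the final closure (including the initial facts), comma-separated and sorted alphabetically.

backorder, carrier_assigned, dock_ready, fragile_item, labeled, notify_customer, oversize_item, packed, pick_ticket, priority_ship, shipped

Round 1 — (iv), derive backorder.
Round 2 — (i), (ii), derive fragile_item, labeled.
Round 3 — (iii), derive priority_ship.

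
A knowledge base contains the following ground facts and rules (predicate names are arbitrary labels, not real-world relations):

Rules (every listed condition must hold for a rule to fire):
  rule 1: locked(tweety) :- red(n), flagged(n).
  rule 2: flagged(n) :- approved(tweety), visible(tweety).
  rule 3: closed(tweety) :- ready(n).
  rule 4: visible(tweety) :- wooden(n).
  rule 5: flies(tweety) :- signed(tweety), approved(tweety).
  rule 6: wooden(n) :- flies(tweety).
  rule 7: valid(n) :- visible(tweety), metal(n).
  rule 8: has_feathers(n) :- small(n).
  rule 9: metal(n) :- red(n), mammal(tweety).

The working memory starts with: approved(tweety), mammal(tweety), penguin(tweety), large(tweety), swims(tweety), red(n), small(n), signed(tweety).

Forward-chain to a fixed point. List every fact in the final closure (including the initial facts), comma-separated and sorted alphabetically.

Round 1: rule 5 [flies(tweety) :- signed(tweety), approved(tweety).]; rule 8 [has_feathers(n) :- small(n).]; rule 9 [metal(n) :- red(n), mammal(tweety).]. New: flies(tweety), has_feathers(n), metal(n).
Round 2: rule 6 [wooden(n) :- flies(tweety).]. New: wooden(n).
Round 3: rule 4 [visible(tweety) :- wooden(n).]. New: visible(tweety).
Round 4: rule 2 [flagged(n) :- approved(tweety), visible(tweety).]; rule 7 [valid(n) :- visible(tweety), metal(n).]. New: flagged(n), valid(n).
Round 5: rule 1 [locked(tweety) :- red(n), flagged(n).]. New: locked(tweety).

approved(tweety), flagged(n), flies(tweety), has_feathers(n), large(tweety), locked(tweety), mammal(tweety), metal(n), penguin(tweety), red(n), signed(tweety), small(n), swims(tweety), valid(n), visible(tweety), wooden(n)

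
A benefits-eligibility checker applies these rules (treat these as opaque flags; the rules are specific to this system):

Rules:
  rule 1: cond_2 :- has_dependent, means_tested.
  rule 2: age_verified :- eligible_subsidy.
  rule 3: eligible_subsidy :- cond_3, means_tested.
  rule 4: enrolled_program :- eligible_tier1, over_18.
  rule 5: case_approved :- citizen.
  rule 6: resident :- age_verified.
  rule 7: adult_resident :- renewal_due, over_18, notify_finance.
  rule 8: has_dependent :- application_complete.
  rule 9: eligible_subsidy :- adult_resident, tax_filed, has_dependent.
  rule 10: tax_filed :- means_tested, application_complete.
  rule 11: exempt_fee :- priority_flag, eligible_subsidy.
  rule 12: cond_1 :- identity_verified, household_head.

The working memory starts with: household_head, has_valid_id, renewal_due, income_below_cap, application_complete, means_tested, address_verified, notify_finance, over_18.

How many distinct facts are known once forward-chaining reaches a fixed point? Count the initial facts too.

Round 1 — rule 7, rule 8, rule 10, derive adult_resident, has_dependent, tax_filed.
Round 2 — rule 1, rule 9, derive cond_2, eligible_subsidy.
Round 3 — rule 2, derive age_verified.
Round 4 — rule 6, derive resident.
Closure: {address_verified, adult_resident, age_verified, application_complete, cond_2, eligible_subsidy, has_dependent, has_valid_id, household_head, income_below_cap, means_tested, notify_finance, over_18, renewal_due, resident, tax_filed} — 16 facts.

16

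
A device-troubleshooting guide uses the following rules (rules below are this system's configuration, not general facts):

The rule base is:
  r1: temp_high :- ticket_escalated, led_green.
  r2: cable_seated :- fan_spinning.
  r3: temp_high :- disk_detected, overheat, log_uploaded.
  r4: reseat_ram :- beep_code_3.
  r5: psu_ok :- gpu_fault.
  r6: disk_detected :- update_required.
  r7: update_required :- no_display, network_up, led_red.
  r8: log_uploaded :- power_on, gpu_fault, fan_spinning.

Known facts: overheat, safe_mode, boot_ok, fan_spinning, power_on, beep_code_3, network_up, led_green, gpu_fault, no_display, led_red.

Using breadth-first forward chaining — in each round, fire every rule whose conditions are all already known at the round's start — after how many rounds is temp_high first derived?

3

[1] r2 [cable_seated :- fan_spinning.]; r4 [reseat_ram :- beep_code_3.]; r5 [psu_ok :- gpu_fault.]; r7 [update_required :- no_display, network_up, led_red.]; r8 [log_uploaded :- power_on, gpu_fault, fan_spinning.]. ⇒ new: cable_seated, reseat_ram, psu_ok, update_required, log_uploaded.
[2] r6 [disk_detected :- update_required.]. ⇒ new: disk_detected.
[3] r3 [temp_high :- disk_detected, overheat, log_uploaded.]. ⇒ new: temp_high.
temp_high first appears in round 3.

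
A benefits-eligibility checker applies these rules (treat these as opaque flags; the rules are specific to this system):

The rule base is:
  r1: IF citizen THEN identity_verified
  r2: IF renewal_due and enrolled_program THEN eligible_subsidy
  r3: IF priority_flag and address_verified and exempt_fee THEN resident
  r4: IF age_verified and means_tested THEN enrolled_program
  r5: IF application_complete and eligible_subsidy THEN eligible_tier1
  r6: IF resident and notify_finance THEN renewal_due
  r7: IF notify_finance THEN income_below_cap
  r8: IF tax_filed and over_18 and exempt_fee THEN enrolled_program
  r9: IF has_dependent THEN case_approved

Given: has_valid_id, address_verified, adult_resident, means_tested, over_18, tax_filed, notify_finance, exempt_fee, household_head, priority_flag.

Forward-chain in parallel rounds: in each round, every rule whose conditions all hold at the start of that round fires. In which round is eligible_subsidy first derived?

Round 1: r3 [IF priority_flag and address_verified and exempt_fee THEN resident]; r7 [IF notify_finance THEN income_below_cap]; r8 [IF tax_filed and over_18 and exempt_fee THEN enrolled_program]. New: resident, income_below_cap, enrolled_program.
Round 2: r6 [IF resident and notify_finance THEN renewal_due]. New: renewal_due.
Round 3: r2 [IF renewal_due and enrolled_program THEN eligible_subsidy]. New: eligible_subsidy.
eligible_subsidy first appears in round 3.

3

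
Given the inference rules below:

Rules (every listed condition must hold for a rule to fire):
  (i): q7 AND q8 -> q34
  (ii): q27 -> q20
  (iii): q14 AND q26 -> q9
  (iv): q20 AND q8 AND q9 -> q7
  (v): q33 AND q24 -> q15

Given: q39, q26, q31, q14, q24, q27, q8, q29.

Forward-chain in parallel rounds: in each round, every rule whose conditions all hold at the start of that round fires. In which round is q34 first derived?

3

Round 1 — (ii), (iii), derive q20, q9.
Round 2 — (iv), derive q7.
Round 3 — (i), derive q34.
q34 first appears in round 3.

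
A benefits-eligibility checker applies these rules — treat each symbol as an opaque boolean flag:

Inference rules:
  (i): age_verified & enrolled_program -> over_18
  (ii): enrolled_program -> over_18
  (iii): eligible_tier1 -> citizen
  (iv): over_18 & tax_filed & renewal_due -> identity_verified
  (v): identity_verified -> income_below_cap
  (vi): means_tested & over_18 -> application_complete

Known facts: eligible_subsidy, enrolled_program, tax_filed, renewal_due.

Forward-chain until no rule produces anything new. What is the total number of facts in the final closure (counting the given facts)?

7

Round 1: (ii) [enrolled_program -> over_18]. New: over_18.
Round 2: (iv) [over_18 & tax_filed & renewal_due -> identity_verified]. New: identity_verified.
Round 3: (v) [identity_verified -> income_below_cap]. New: income_below_cap.
Closure: {eligible_subsidy, enrolled_program, identity_verified, income_below_cap, over_18, renewal_due, tax_filed} — 7 facts.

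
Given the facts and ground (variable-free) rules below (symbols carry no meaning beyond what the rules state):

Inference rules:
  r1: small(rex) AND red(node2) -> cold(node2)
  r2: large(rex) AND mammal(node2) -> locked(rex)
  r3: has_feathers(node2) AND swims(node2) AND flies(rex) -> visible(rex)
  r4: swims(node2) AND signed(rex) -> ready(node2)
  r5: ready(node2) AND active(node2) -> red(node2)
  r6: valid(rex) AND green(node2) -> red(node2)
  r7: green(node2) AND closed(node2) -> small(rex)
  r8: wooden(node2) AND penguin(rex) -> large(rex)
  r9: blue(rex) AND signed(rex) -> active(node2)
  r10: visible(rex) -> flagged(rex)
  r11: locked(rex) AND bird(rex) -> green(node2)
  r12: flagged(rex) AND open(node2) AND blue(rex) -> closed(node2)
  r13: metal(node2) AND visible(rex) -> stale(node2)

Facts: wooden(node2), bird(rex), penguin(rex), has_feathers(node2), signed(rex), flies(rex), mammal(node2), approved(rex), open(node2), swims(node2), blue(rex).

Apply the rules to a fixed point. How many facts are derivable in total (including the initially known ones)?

22

Round 1: r3 [has_feathers(node2) AND swims(node2) AND flies(rex) -> visible(rex)]; r4 [swims(node2) AND signed(rex) -> ready(node2)]; r8 [wooden(node2) AND penguin(rex) -> large(rex)]; r9 [blue(rex) AND signed(rex) -> active(node2)]. New: visible(rex), ready(node2), large(rex), active(node2).
Round 2: r2 [large(rex) AND mammal(node2) -> locked(rex)]; r5 [ready(node2) AND active(node2) -> red(node2)]; r10 [visible(rex) -> flagged(rex)]. New: locked(rex), red(node2), flagged(rex).
Round 3: r11 [locked(rex) AND bird(rex) -> green(node2)]; r12 [flagged(rex) AND open(node2) AND blue(rex) -> closed(node2)]. New: green(node2), closed(node2).
Round 4: r7 [green(node2) AND closed(node2) -> small(rex)]. New: small(rex).
Round 5: r1 [small(rex) AND red(node2) -> cold(node2)]. New: cold(node2).
Closure: {active(node2), approved(rex), bird(rex), blue(rex), closed(node2), cold(node2), flagged(rex), flies(rex), green(node2), has_feathers(node2), large(rex), locked(rex), mammal(node2), open(node2), penguin(rex), ready(node2), red(node2), signed(rex), small(rex), swims(node2), visible(rex), wooden(node2)} — 22 facts.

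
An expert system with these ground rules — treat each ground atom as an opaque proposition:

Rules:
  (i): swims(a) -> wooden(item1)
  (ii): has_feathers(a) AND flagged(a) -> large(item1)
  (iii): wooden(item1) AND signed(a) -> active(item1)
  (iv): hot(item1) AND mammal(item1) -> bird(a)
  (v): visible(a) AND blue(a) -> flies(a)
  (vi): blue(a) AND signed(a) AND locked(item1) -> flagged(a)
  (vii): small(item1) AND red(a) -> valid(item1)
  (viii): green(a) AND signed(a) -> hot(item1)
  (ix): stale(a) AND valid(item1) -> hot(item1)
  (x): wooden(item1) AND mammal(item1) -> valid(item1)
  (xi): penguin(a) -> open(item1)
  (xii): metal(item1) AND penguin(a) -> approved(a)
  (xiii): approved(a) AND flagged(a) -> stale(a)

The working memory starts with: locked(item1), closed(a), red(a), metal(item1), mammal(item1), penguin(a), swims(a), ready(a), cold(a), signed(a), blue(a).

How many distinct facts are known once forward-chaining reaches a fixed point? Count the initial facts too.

Round 1 fires (i), (vi), (xi), (xii), giving wooden(item1), flagged(a), open(item1), approved(a).
Round 2 fires (iii), (x), (xiii), giving active(item1), valid(item1), stale(a).
Round 3 fires (ix), giving hot(item1).
Round 4 fires (iv), giving bird(a).
Closure: {active(item1), approved(a), bird(a), blue(a), closed(a), cold(a), flagged(a), hot(item1), locked(item1), mammal(item1), metal(item1), open(item1), penguin(a), ready(a), red(a), signed(a), stale(a), swims(a), valid(item1), wooden(item1)} — 20 facts.

20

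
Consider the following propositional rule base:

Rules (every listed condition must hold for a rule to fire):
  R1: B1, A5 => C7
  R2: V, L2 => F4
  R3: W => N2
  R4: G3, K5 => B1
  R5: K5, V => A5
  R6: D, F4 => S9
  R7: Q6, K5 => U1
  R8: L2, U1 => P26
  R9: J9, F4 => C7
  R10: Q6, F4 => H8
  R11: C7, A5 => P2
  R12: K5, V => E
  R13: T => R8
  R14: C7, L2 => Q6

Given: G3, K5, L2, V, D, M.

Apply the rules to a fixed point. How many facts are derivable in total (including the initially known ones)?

17

Round 1: R2 [V, L2 => F4]; R4 [G3, K5 => B1]; R5 [K5, V => A5]; R12 [K5, V => E]. New: F4, B1, A5, E.
Round 2: R1 [B1, A5 => C7]; R6 [D, F4 => S9]. New: C7, S9.
Round 3: R11 [C7, A5 => P2]; R14 [C7, L2 => Q6]. New: P2, Q6.
Round 4: R7 [Q6, K5 => U1]; R10 [Q6, F4 => H8]. New: U1, H8.
Round 5: R8 [L2, U1 => P26]. New: P26.
Closure: {A5, B1, C7, D, E, F4, G3, H8, K5, L2, M, P2, P26, Q6, S9, U1, V} — 17 facts.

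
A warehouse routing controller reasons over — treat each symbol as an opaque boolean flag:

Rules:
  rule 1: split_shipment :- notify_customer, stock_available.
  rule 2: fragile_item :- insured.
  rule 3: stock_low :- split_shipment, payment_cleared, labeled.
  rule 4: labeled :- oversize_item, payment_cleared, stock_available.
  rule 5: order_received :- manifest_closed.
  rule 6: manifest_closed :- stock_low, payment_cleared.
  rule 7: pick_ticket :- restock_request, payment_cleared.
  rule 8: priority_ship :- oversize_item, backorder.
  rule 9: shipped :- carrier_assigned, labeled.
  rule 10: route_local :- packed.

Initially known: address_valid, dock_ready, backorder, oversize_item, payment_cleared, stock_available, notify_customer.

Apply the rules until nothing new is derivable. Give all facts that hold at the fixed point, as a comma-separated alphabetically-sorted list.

address_valid, backorder, dock_ready, labeled, manifest_closed, notify_customer, order_received, oversize_item, payment_cleared, priority_ship, split_shipment, stock_available, stock_low

Round 1 — rule 1, rule 4, rule 8, derive split_shipment, labeled, priority_ship.
Round 2 — rule 3, derive stock_low.
Round 3 — rule 6, derive manifest_closed.
Round 4 — rule 5, derive order_received.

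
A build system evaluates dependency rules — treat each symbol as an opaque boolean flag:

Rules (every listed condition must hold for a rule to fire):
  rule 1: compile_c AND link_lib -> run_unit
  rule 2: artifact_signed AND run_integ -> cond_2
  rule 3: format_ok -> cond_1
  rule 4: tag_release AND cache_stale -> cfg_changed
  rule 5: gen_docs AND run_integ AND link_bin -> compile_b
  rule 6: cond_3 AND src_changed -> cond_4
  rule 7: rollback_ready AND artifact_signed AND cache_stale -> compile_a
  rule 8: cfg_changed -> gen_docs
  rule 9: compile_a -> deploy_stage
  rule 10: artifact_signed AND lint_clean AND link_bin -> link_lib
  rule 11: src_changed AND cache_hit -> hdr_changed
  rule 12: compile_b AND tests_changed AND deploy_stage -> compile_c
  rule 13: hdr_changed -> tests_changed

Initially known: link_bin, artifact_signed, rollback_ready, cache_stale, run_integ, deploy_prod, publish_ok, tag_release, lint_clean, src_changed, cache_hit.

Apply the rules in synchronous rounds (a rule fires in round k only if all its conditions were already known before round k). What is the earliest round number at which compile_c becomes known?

Round 1: rule 2 [artifact_signed AND run_integ -> cond_2]; rule 4 [tag_release AND cache_stale -> cfg_changed]; rule 7 [rollback_ready AND artifact_signed AND cache_stale -> compile_a]; rule 10 [artifact_signed AND lint_clean AND link_bin -> link_lib]; rule 11 [src_changed AND cache_hit -> hdr_changed]. New: cond_2, cfg_changed, compile_a, link_lib, hdr_changed.
Round 2: rule 8 [cfg_changed -> gen_docs]; rule 9 [compile_a -> deploy_stage]; rule 13 [hdr_changed -> tests_changed]. New: gen_docs, deploy_stage, tests_changed.
Round 3: rule 5 [gen_docs AND run_integ AND link_bin -> compile_b]. New: compile_b.
Round 4: rule 12 [compile_b AND tests_changed AND deploy_stage -> compile_c]. New: compile_c.
compile_c first appears in round 4.

4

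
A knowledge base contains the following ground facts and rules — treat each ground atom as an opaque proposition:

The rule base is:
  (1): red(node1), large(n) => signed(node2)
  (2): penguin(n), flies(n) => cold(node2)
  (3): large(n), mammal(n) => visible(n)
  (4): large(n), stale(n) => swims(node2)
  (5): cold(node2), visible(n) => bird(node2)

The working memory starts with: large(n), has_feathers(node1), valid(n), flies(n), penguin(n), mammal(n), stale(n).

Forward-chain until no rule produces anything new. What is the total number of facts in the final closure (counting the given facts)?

Round 1: (2) [penguin(n), flies(n) => cold(node2)]; (3) [large(n), mammal(n) => visible(n)]; (4) [large(n), stale(n) => swims(node2)]. New: cold(node2), visible(n), swims(node2).
Round 2: (5) [cold(node2), visible(n) => bird(node2)]. New: bird(node2).
Closure: {bird(node2), cold(node2), flies(n), has_feathers(node1), large(n), mammal(n), penguin(n), stale(n), swims(node2), valid(n), visible(n)} — 11 facts.

11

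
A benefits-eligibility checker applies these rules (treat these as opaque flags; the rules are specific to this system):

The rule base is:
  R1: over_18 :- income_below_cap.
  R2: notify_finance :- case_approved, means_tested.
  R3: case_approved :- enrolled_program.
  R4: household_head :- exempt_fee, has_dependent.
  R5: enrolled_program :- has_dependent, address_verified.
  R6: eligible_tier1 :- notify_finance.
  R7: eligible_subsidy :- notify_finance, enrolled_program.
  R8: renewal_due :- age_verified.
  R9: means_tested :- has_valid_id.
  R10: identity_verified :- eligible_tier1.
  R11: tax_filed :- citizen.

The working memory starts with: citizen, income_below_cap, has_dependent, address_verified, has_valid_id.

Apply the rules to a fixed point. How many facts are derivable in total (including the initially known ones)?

Round 1 fires R1, R5, R9, R11, giving over_18, enrolled_program, means_tested, tax_filed.
Round 2 fires R3, giving case_approved.
Round 3 fires R2, giving notify_finance.
Round 4 fires R6, R7, giving eligible_tier1, eligible_subsidy.
Round 5 fires R10, giving identity_verified.
Closure: {address_verified, case_approved, citizen, eligible_subsidy, eligible_tier1, enrolled_program, has_dependent, has_valid_id, identity_verified, income_below_cap, means_tested, notify_finance, over_18, tax_filed} — 14 facts.

14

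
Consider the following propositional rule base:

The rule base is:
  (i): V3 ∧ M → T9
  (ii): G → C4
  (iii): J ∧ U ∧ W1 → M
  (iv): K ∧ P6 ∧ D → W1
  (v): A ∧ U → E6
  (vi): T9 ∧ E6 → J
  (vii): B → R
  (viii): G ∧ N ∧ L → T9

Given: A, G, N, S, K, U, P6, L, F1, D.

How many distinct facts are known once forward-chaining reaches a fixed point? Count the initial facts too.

16

Round 1: (ii) [G → C4]; (iv) [K ∧ P6 ∧ D → W1]; (v) [A ∧ U → E6]; (viii) [G ∧ N ∧ L → T9]. Adds C4, W1, E6, T9.
Round 2: (vi) [T9 ∧ E6 → J]. Adds J.
Round 3: (iii) [J ∧ U ∧ W1 → M]. Adds M.
Closure: {A, C4, D, E6, F1, G, J, K, L, M, N, P6, S, T9, U, W1} — 16 facts.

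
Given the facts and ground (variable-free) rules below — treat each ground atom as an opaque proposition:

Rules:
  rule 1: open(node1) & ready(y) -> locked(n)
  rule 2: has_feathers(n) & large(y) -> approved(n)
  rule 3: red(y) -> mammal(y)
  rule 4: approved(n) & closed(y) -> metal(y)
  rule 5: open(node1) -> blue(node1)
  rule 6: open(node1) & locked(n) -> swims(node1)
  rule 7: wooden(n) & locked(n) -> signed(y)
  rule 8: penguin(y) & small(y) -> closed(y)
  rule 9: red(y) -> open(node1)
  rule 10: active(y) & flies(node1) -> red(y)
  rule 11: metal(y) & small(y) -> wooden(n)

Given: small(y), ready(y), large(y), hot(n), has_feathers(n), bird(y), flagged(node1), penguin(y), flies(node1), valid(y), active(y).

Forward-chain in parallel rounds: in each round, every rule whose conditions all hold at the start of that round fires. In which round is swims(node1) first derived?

Round 1: rule 2 [has_feathers(n) & large(y) -> approved(n)]; rule 8 [penguin(y) & small(y) -> closed(y)]; rule 10 [active(y) & flies(node1) -> red(y)]. Adds approved(n), closed(y), red(y).
Round 2: rule 3 [red(y) -> mammal(y)]; rule 4 [approved(n) & closed(y) -> metal(y)]; rule 9 [red(y) -> open(node1)]. Adds mammal(y), metal(y), open(node1).
Round 3: rule 1 [open(node1) & ready(y) -> locked(n)]; rule 5 [open(node1) -> blue(node1)]; rule 11 [metal(y) & small(y) -> wooden(n)]. Adds locked(n), blue(node1), wooden(n).
Round 4: rule 6 [open(node1) & locked(n) -> swims(node1)]; rule 7 [wooden(n) & locked(n) -> signed(y)]. Adds swims(node1), signed(y).
swims(node1) first appears in round 4.

4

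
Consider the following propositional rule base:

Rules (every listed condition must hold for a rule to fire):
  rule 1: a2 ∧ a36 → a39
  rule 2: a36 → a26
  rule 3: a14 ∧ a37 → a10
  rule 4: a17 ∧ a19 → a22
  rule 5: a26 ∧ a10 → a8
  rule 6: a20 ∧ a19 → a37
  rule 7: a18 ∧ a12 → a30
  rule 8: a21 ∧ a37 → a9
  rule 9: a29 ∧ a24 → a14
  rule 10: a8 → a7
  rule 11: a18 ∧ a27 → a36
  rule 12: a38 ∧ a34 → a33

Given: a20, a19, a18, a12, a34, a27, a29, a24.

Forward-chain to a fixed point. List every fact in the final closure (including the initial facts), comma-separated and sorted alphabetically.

a10, a12, a14, a18, a19, a20, a24, a26, a27, a29, a30, a34, a36, a37, a7, a8

[1] rule 6 [a20 ∧ a19 → a37]; rule 7 [a18 ∧ a12 → a30]; rule 9 [a29 ∧ a24 → a14]; rule 11 [a18 ∧ a27 → a36]. ⇒ new: a37, a30, a14, a36.
[2] rule 2 [a36 → a26]; rule 3 [a14 ∧ a37 → a10]. ⇒ new: a26, a10.
[3] rule 5 [a26 ∧ a10 → a8]. ⇒ new: a8.
[4] rule 10 [a8 → a7]. ⇒ new: a7.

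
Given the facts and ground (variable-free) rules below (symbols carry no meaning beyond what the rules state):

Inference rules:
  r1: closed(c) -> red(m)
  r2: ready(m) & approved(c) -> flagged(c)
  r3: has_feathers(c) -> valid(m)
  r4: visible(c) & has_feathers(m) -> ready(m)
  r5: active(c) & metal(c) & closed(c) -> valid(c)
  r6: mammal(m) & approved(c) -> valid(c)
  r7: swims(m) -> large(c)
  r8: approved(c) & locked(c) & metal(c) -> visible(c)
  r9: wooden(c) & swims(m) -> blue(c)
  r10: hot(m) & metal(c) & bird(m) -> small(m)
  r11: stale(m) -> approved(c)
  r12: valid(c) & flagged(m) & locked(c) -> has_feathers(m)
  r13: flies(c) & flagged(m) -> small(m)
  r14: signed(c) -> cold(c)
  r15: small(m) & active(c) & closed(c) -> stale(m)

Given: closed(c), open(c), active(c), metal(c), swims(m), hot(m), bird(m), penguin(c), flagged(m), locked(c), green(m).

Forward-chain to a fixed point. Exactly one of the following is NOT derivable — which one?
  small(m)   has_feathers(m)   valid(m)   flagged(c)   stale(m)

Round 1 — r1, r5, r7, r10, derive red(m), valid(c), large(c), small(m).
Round 2 — r12, r15, derive has_feathers(m), stale(m).
Round 3 — r11, derive approved(c).
Round 4 — r8, derive visible(c).
Round 5 — r4, derive ready(m).
Round 6 — r2, derive flagged(c).
Derived: small(m) (round 1), flagged(c) (round 6), has_feathers(m) (round 2), stale(m) (round 2). valid(m) never appears in any round.

valid(m)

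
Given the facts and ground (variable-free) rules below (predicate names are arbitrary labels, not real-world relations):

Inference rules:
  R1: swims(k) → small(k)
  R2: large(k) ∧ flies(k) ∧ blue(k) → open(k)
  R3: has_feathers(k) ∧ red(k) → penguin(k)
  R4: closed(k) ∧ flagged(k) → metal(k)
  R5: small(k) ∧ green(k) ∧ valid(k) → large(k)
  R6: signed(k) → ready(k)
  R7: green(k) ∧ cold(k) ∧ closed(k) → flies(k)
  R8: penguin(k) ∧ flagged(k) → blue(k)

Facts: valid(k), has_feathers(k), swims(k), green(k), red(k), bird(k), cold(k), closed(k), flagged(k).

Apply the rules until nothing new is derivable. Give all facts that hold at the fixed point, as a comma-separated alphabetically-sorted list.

bird(k), blue(k), closed(k), cold(k), flagged(k), flies(k), green(k), has_feathers(k), large(k), metal(k), open(k), penguin(k), red(k), small(k), swims(k), valid(k)

Round 1 fires R1, R3, R4, R7, giving small(k), penguin(k), metal(k), flies(k).
Round 2 fires R5, R8, giving large(k), blue(k).
Round 3 fires R2, giving open(k).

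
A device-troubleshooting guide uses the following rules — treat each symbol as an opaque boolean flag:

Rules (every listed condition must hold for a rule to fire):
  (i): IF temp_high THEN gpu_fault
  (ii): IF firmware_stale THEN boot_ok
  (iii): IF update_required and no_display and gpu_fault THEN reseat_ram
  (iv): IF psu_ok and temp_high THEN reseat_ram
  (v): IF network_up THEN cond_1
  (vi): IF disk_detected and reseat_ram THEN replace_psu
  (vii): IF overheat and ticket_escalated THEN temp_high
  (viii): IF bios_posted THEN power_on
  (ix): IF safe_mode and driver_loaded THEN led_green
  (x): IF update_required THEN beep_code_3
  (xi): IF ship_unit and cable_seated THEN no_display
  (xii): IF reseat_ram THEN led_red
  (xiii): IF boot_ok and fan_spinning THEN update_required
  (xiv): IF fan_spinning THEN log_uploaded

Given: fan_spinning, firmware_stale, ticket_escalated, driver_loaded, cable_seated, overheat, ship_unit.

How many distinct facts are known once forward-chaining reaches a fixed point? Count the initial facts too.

16

[1] (ii) [IF firmware_stale THEN boot_ok]; (vii) [IF overheat and ticket_escalated THEN temp_high]; (xi) [IF ship_unit and cable_seated THEN no_display]; (xiv) [IF fan_spinning THEN log_uploaded]. ⇒ new: boot_ok, temp_high, no_display, log_uploaded.
[2] (i) [IF temp_high THEN gpu_fault]; (xiii) [IF boot_ok and fan_spinning THEN update_required]. ⇒ new: gpu_fault, update_required.
[3] (iii) [IF update_required and no_display and gpu_fault THEN reseat_ram]; (x) [IF update_required THEN beep_code_3]. ⇒ new: reseat_ram, beep_code_3.
[4] (xii) [IF reseat_ram THEN led_red]. ⇒ new: led_red.
Closure: {beep_code_3, boot_ok, cable_seated, driver_loaded, fan_spinning, firmware_stale, gpu_fault, led_red, log_uploaded, no_display, overheat, reseat_ram, ship_unit, temp_high, ticket_escalated, update_required} — 16 facts.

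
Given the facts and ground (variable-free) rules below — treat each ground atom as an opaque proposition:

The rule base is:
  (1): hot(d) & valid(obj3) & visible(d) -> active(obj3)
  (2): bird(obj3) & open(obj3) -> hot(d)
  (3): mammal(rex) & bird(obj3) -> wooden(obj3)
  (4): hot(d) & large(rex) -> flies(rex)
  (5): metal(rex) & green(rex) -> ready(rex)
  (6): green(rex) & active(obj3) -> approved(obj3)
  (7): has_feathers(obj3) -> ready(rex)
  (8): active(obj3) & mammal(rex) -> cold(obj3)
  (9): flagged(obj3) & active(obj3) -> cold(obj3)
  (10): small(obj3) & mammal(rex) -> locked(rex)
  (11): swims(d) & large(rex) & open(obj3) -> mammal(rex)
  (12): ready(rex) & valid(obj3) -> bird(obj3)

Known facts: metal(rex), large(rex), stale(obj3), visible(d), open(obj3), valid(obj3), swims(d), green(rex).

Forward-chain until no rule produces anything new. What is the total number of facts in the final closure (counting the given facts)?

[1] (5) [metal(rex) & green(rex) -> ready(rex)]; (11) [swims(d) & large(rex) & open(obj3) -> mammal(rex)]. ⇒ new: ready(rex), mammal(rex).
[2] (12) [ready(rex) & valid(obj3) -> bird(obj3)]. ⇒ new: bird(obj3).
[3] (2) [bird(obj3) & open(obj3) -> hot(d)]; (3) [mammal(rex) & bird(obj3) -> wooden(obj3)]. ⇒ new: hot(d), wooden(obj3).
[4] (1) [hot(d) & valid(obj3) & visible(d) -> active(obj3)]; (4) [hot(d) & large(rex) -> flies(rex)]. ⇒ new: active(obj3), flies(rex).
[5] (6) [green(rex) & active(obj3) -> approved(obj3)]; (8) [active(obj3) & mammal(rex) -> cold(obj3)]. ⇒ new: approved(obj3), cold(obj3).
Closure: {active(obj3), approved(obj3), bird(obj3), cold(obj3), flies(rex), green(rex), hot(d), large(rex), mammal(rex), metal(rex), open(obj3), ready(rex), stale(obj3), swims(d), valid(obj3), visible(d), wooden(obj3)} — 17 facts.

17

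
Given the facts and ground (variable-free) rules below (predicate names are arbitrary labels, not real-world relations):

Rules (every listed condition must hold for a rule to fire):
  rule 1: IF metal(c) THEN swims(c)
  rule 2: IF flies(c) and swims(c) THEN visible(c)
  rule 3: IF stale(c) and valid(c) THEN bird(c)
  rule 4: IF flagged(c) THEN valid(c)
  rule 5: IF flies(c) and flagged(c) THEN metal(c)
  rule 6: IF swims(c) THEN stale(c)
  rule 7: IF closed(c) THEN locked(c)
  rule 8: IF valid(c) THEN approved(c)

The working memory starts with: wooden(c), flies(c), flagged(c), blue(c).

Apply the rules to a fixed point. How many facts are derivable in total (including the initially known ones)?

Round 1 — rule 4, rule 5, derive valid(c), metal(c).
Round 2 — rule 1, rule 8, derive swims(c), approved(c).
Round 3 — rule 2, rule 6, derive visible(c), stale(c).
Round 4 — rule 3, derive bird(c).
Closure: {approved(c), bird(c), blue(c), flagged(c), flies(c), metal(c), stale(c), swims(c), valid(c), visible(c), wooden(c)} — 11 facts.

11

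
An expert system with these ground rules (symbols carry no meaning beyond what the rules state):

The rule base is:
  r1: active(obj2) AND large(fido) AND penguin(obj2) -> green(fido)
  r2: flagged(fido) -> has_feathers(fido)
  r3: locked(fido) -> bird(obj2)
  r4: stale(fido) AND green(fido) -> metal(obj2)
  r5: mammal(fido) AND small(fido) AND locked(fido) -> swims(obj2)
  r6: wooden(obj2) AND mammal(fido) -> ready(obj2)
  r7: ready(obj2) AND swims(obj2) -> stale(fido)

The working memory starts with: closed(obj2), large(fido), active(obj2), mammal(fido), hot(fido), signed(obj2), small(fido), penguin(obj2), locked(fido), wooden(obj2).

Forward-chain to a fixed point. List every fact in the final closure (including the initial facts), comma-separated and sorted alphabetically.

Round 1: r1 [active(obj2) AND large(fido) AND penguin(obj2) -> green(fido)]; r3 [locked(fido) -> bird(obj2)]; r5 [mammal(fido) AND small(fido) AND locked(fido) -> swims(obj2)]; r6 [wooden(obj2) AND mammal(fido) -> ready(obj2)]. Adds green(fido), bird(obj2), swims(obj2), ready(obj2).
Round 2: r7 [ready(obj2) AND swims(obj2) -> stale(fido)]. Adds stale(fido).
Round 3: r4 [stale(fido) AND green(fido) -> metal(obj2)]. Adds metal(obj2).

active(obj2), bird(obj2), closed(obj2), green(fido), hot(fido), large(fido), locked(fido), mammal(fido), metal(obj2), penguin(obj2), ready(obj2), signed(obj2), small(fido), stale(fido), swims(obj2), wooden(obj2)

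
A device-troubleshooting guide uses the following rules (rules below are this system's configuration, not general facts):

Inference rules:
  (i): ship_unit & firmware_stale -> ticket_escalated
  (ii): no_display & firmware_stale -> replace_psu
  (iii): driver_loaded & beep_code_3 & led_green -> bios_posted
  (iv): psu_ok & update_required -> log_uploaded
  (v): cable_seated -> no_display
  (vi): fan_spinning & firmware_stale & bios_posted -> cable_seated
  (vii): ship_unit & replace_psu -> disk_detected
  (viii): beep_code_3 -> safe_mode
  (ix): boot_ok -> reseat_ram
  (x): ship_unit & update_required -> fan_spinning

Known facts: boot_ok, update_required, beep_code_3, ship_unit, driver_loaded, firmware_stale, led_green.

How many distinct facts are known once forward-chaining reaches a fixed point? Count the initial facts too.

Round 1: (i) [ship_unit & firmware_stale -> ticket_escalated]; (iii) [driver_loaded & beep_code_3 & led_green -> bios_posted]; (viii) [beep_code_3 -> safe_mode]; (ix) [boot_ok -> reseat_ram]; (x) [ship_unit & update_required -> fan_spinning]. Adds ticket_escalated, bios_posted, safe_mode, reseat_ram, fan_spinning.
Round 2: (vi) [fan_spinning & firmware_stale & bios_posted -> cable_seated]. Adds cable_seated.
Round 3: (v) [cable_seated -> no_display]. Adds no_display.
Round 4: (ii) [no_display & firmware_stale -> replace_psu]. Adds replace_psu.
Round 5: (vii) [ship_unit & replace_psu -> disk_detected]. Adds disk_detected.
Closure: {beep_code_3, bios_posted, boot_ok, cable_seated, disk_detected, driver_loaded, fan_spinning, firmware_stale, led_green, no_display, replace_psu, reseat_ram, safe_mode, ship_unit, ticket_escalated, update_required} — 16 facts.

16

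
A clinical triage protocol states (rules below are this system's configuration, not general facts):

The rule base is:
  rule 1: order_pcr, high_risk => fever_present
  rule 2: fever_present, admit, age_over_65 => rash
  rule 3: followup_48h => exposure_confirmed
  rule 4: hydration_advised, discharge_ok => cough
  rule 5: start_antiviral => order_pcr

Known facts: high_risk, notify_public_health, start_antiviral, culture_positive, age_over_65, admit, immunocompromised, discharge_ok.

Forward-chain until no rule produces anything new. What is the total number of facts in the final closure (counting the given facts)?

11

Round 1: rule 5 [start_antiviral => order_pcr]. New: order_pcr.
Round 2: rule 1 [order_pcr, high_risk => fever_present]. New: fever_present.
Round 3: rule 2 [fever_present, admit, age_over_65 => rash]. New: rash.
Closure: {admit, age_over_65, culture_positive, discharge_ok, fever_present, high_risk, immunocompromised, notify_public_health, order_pcr, rash, start_antiviral} — 11 facts.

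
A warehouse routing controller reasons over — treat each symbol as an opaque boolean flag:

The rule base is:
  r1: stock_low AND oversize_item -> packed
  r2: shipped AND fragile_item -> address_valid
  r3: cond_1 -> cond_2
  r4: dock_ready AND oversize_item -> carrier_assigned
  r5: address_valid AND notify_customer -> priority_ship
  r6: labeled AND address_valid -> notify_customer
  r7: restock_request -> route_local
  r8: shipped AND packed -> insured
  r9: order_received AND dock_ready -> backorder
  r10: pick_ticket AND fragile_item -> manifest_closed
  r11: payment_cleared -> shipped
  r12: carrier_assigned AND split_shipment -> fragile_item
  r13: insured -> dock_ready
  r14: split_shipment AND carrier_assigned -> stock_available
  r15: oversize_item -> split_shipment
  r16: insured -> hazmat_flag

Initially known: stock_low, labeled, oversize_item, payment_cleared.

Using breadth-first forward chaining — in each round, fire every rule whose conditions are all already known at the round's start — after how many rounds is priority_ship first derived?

8

Round 1: r1 [stock_low AND oversize_item -> packed]; r11 [payment_cleared -> shipped]; r15 [oversize_item -> split_shipment]. Adds packed, shipped, split_shipment.
Round 2: r8 [shipped AND packed -> insured]. Adds insured.
Round 3: r13 [insured -> dock_ready]; r16 [insured -> hazmat_flag]. Adds dock_ready, hazmat_flag.
Round 4: r4 [dock_ready AND oversize_item -> carrier_assigned]. Adds carrier_assigned.
Round 5: r12 [carrier_assigned AND split_shipment -> fragile_item]; r14 [split_shipment AND carrier_assigned -> stock_available]. Adds fragile_item, stock_available.
Round 6: r2 [shipped AND fragile_item -> address_valid]. Adds address_valid.
Round 7: r6 [labeled AND address_valid -> notify_customer]. Adds notify_customer.
Round 8: r5 [address_valid AND notify_customer -> priority_ship]. Adds priority_ship.
priority_ship first appears in round 8.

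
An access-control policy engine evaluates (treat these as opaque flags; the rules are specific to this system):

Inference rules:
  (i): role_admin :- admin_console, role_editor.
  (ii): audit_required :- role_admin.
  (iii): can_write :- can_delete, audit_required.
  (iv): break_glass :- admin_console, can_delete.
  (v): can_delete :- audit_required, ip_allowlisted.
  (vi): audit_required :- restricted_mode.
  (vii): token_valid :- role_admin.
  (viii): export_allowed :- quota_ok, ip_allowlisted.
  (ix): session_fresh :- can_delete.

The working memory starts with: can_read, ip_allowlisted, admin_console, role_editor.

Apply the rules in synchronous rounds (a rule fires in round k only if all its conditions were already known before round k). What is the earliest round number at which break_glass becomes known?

Round 1 — (i), derive role_admin.
Round 2 — (ii), (vii), derive audit_required, token_valid.
Round 3 — (v), derive can_delete.
Round 4 — (iii), (iv), (ix), derive can_write, break_glass, session_fresh.
break_glass first appears in round 4.

4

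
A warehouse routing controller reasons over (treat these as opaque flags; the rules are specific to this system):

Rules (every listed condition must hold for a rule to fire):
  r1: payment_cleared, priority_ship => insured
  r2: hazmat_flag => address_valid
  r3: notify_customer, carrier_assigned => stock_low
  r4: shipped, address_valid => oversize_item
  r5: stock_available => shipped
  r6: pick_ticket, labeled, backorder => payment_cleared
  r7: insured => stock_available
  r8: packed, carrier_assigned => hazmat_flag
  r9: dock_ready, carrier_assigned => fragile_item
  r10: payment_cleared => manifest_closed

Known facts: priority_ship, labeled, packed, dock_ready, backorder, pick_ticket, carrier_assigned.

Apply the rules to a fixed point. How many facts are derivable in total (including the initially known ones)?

Round 1: r6 [pick_ticket, labeled, backorder => payment_cleared]; r8 [packed, carrier_assigned => hazmat_flag]; r9 [dock_ready, carrier_assigned => fragile_item]. New: payment_cleared, hazmat_flag, fragile_item.
Round 2: r1 [payment_cleared, priority_ship => insured]; r2 [hazmat_flag => address_valid]; r10 [payment_cleared => manifest_closed]. New: insured, address_valid, manifest_closed.
Round 3: r7 [insured => stock_available]. New: stock_available.
Round 4: r5 [stock_available => shipped]. New: shipped.
Round 5: r4 [shipped, address_valid => oversize_item]. New: oversize_item.
Closure: {address_valid, backorder, carrier_assigned, dock_ready, fragile_item, hazmat_flag, insured, labeled, manifest_closed, oversize_item, packed, payment_cleared, pick_ticket, priority_ship, shipped, stock_available} — 16 facts.

16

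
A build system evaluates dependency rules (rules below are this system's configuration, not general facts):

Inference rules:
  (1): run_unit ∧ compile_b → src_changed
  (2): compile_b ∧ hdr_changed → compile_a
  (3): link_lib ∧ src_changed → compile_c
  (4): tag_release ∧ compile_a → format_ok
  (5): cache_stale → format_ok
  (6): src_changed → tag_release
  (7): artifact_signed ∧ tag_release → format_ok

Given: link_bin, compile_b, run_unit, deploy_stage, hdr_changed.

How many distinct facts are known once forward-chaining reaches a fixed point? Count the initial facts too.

Round 1: (1) [run_unit ∧ compile_b → src_changed]; (2) [compile_b ∧ hdr_changed → compile_a]. Adds src_changed, compile_a.
Round 2: (6) [src_changed → tag_release]. Adds tag_release.
Round 3: (4) [tag_release ∧ compile_a → format_ok]. Adds format_ok.
Closure: {compile_a, compile_b, deploy_stage, format_ok, hdr_changed, link_bin, run_unit, src_changed, tag_release} — 9 facts.

9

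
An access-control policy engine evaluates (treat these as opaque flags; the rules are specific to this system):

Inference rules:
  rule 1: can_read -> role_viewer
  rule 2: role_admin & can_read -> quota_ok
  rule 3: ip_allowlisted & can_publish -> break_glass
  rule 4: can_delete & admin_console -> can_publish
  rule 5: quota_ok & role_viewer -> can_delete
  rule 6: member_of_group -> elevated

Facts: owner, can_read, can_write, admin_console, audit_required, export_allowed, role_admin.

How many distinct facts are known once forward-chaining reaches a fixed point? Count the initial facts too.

Round 1: rule 1 [can_read -> role_viewer]; rule 2 [role_admin & can_read -> quota_ok]. New: role_viewer, quota_ok.
Round 2: rule 5 [quota_ok & role_viewer -> can_delete]. New: can_delete.
Round 3: rule 4 [can_delete & admin_console -> can_publish]. New: can_publish.
Closure: {admin_console, audit_required, can_delete, can_publish, can_read, can_write, export_allowed, owner, quota_ok, role_admin, role_viewer} — 11 facts.

11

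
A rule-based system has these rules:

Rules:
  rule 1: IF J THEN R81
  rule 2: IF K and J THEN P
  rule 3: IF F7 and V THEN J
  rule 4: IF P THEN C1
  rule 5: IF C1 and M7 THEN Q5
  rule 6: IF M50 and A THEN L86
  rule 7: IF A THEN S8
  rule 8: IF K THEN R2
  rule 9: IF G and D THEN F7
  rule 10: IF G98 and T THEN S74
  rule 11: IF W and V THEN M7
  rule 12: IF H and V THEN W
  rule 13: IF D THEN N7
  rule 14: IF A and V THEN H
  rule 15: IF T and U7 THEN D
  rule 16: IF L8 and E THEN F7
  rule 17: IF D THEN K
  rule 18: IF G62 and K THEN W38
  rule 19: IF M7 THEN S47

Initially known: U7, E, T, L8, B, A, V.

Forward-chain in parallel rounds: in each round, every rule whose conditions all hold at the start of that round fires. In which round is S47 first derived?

[1] rule 7 [IF A THEN S8]; rule 14 [IF A and V THEN H]; rule 15 [IF T and U7 THEN D]; rule 16 [IF L8 and E THEN F7]. ⇒ new: S8, H, D, F7.
[2] rule 3 [IF F7 and V THEN J]; rule 12 [IF H and V THEN W]; rule 13 [IF D THEN N7]; rule 17 [IF D THEN K]. ⇒ new: J, W, N7, K.
[3] rule 1 [IF J THEN R81]; rule 2 [IF K and J THEN P]; rule 8 [IF K THEN R2]; rule 11 [IF W and V THEN M7]. ⇒ new: R81, P, R2, M7.
[4] rule 4 [IF P THEN C1]; rule 19 [IF M7 THEN S47]. ⇒ new: C1, S47.
S47 first appears in round 4.

4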